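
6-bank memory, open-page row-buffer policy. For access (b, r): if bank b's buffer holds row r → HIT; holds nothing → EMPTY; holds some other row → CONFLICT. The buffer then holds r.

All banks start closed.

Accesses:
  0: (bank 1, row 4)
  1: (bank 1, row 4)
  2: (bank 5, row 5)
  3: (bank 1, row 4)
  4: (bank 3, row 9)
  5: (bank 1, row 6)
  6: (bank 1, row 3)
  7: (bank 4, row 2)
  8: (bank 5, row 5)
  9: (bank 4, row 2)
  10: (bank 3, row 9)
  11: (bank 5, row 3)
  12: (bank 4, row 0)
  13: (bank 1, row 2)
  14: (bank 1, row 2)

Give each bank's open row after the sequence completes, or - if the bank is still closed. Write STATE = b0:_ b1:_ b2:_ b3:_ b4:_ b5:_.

STATE = b0:- b1:2 b2:- b3:9 b4:0 b5:3

step 0: bank1 None->4 [EMPTY]
step 1: bank1 4->4 [HIT]
step 2: bank5 None->5 [EMPTY]
step 3: bank1 4->4 [HIT]
step 4: bank3 None->9 [EMPTY]
step 5: bank1 4->6 [CONFLICT]
step 6: bank1 6->3 [CONFLICT]
step 7: bank4 None->2 [EMPTY]
step 8: bank5 5->5 [HIT]
step 9: bank4 2->2 [HIT]
step 10: bank3 9->9 [HIT]
step 11: bank5 5->3 [CONFLICT]
step 12: bank4 2->0 [CONFLICT]
step 13: bank1 3->2 [CONFLICT]
step 14: bank1 2->2 [HIT]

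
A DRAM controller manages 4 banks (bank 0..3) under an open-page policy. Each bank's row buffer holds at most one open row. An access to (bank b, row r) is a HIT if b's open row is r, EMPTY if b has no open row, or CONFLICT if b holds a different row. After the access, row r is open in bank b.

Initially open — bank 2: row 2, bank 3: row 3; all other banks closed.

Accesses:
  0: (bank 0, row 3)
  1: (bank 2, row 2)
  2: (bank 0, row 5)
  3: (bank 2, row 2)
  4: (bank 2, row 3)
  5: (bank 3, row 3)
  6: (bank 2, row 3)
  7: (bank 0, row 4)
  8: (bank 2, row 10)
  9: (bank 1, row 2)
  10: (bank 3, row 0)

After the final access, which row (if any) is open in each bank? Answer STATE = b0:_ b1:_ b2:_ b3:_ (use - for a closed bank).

STATE = b0:4 b1:2 b2:10 b3:0

step 0: bank0 None->3 [EMPTY]
step 1: bank2 2->2 [HIT]
step 2: bank0 3->5 [CONFLICT]
step 3: bank2 2->2 [HIT]
step 4: bank2 2->3 [CONFLICT]
step 5: bank3 3->3 [HIT]
step 6: bank2 3->3 [HIT]
step 7: bank0 5->4 [CONFLICT]
step 8: bank2 3->10 [CONFLICT]
step 9: bank1 None->2 [EMPTY]
step 10: bank3 3->0 [CONFLICT]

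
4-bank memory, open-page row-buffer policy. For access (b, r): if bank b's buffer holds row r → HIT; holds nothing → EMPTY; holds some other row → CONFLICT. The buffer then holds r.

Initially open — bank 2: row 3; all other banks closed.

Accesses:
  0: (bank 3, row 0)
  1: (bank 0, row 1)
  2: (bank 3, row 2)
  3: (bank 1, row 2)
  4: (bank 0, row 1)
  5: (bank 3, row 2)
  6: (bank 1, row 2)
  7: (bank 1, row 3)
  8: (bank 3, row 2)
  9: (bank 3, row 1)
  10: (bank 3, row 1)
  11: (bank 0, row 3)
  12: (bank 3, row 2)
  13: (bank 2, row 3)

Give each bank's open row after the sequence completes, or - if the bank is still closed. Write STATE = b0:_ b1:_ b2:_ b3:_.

STATE = b0:3 b1:3 b2:3 b3:2

#0 (3,0) E
#1 (0,1) E
#2 (3,2) C  (was 0)
#3 (1,2) E
#4 (0,1) H  (was 1)
#5 (3,2) H  (was 2)
#6 (1,2) H  (was 2)
#7 (1,3) C  (was 2)
#8 (3,2) H  (was 2)
#9 (3,1) C  (was 2)
#10 (3,1) H  (was 1)
#11 (0,3) C  (was 1)
#12 (3,2) C  (was 1)
#13 (2,3) H  (was 3)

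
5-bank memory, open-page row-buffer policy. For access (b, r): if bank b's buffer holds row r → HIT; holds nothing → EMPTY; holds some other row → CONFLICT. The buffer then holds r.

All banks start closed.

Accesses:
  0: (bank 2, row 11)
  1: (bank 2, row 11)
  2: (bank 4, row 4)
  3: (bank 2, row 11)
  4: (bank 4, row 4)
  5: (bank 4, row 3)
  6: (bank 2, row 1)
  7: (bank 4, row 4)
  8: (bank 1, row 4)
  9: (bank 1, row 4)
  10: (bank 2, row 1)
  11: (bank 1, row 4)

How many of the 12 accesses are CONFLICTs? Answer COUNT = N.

  [0] b2 r11: no row ⇒ E
  [1] b2 r11: had r11 ⇒ H
  [2] b4 r4: no row ⇒ E
  [3] b2 r11: had r11 ⇒ H
  [4] b4 r4: had r4 ⇒ H
  [5] b4 r3: had r4 ⇒ C
  [6] b2 r1: had r11 ⇒ C
  [7] b4 r4: had r3 ⇒ C
  [8] b1 r4: no row ⇒ E
  [9] b1 r4: had r4 ⇒ H
  [10] b2 r1: had r1 ⇒ H
  [11] b1 r4: had r4 ⇒ H

COUNT = 3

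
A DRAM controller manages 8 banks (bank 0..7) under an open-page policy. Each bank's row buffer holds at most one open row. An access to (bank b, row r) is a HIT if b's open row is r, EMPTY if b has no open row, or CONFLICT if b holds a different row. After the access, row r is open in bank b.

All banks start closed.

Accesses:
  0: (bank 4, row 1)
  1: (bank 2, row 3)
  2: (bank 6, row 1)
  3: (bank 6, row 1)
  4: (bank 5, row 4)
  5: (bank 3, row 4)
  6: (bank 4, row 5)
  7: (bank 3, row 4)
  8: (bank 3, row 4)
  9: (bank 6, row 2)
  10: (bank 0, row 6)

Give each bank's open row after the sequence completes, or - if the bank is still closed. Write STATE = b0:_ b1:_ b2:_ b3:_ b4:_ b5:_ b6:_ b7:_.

STATE = b0:6 b1:- b2:3 b3:4 b4:5 b5:4 b6:2 b7:-

  [0] b4 r1: no row ⇒ E
  [1] b2 r3: no row ⇒ E
  [2] b6 r1: no row ⇒ E
  [3] b6 r1: had r1 ⇒ H
  [4] b5 r4: no row ⇒ E
  [5] b3 r4: no row ⇒ E
  [6] b4 r5: had r1 ⇒ C
  [7] b3 r4: had r4 ⇒ H
  [8] b3 r4: had r4 ⇒ H
  [9] b6 r2: had r1 ⇒ C
  [10] b0 r6: no row ⇒ E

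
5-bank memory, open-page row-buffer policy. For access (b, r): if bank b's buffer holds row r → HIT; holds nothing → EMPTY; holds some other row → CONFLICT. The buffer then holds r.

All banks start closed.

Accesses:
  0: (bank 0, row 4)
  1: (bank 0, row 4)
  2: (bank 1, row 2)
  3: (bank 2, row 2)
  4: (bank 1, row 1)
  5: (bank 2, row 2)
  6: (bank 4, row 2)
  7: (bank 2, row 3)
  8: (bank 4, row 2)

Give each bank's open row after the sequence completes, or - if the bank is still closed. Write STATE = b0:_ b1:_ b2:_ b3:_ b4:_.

STATE = b0:4 b1:1 b2:3 b3:- b4:2

#0 (0,4) E
#1 (0,4) H  (was 4)
#2 (1,2) E
#3 (2,2) E
#4 (1,1) C  (was 2)
#5 (2,2) H  (was 2)
#6 (4,2) E
#7 (2,3) C  (was 2)
#8 (4,2) H  (was 2)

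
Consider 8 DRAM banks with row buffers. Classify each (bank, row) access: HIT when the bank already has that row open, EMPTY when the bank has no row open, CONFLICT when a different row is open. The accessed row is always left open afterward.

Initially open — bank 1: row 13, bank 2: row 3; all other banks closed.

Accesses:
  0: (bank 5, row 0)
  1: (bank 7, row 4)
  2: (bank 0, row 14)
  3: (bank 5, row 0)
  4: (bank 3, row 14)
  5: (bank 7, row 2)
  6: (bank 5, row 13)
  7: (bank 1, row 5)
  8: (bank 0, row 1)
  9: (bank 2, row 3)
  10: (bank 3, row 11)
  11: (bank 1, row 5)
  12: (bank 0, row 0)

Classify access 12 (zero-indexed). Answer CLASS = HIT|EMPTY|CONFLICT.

CLASS = CONFLICT

#0 (5,0) E
#1 (7,4) E
#2 (0,14) E
#3 (5,0) H  (was 0)
#4 (3,14) E
#5 (7,2) C  (was 4)
#6 (5,13) C  (was 0)
#7 (1,5) C  (was 13)
#8 (0,1) C  (was 14)
#9 (2,3) H  (was 3)
#10 (3,11) C  (was 14)
#11 (1,5) H  (was 5)
#12 (0,0) C  (was 1)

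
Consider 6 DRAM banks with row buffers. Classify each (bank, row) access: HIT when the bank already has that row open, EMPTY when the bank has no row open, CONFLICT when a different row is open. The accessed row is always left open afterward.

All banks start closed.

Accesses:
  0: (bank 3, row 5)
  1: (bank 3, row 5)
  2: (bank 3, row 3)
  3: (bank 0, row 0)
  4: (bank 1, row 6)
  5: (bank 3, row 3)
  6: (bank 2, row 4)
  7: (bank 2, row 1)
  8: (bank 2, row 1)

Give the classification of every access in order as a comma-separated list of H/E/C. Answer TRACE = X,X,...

TRACE = E,H,C,E,E,H,E,C,H

#0 (3,5) E
#1 (3,5) H  (was 5)
#2 (3,3) C  (was 5)
#3 (0,0) E
#4 (1,6) E
#5 (3,3) H  (was 3)
#6 (2,4) E
#7 (2,1) C  (was 4)
#8 (2,1) H  (was 1)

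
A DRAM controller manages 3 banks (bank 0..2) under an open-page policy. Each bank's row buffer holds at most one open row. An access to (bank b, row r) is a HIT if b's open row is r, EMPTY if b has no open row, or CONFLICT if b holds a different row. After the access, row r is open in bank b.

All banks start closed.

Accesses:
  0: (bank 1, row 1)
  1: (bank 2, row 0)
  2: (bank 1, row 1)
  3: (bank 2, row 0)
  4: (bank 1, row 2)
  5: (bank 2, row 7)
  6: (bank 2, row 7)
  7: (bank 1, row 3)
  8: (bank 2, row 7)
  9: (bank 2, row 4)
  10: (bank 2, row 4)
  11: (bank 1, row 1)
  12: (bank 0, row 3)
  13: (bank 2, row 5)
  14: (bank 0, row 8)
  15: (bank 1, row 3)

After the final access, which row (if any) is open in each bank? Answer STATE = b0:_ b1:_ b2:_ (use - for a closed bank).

STATE = b0:8 b1:3 b2:5

#0 (1,1) E
#1 (2,0) E
#2 (1,1) H  (was 1)
#3 (2,0) H  (was 0)
#4 (1,2) C  (was 1)
#5 (2,7) C  (was 0)
#6 (2,7) H  (was 7)
#7 (1,3) C  (was 2)
#8 (2,7) H  (was 7)
#9 (2,4) C  (was 7)
#10 (2,4) H  (was 4)
#11 (1,1) C  (was 3)
#12 (0,3) E
#13 (2,5) C  (was 4)
#14 (0,8) C  (was 3)
#15 (1,3) C  (was 1)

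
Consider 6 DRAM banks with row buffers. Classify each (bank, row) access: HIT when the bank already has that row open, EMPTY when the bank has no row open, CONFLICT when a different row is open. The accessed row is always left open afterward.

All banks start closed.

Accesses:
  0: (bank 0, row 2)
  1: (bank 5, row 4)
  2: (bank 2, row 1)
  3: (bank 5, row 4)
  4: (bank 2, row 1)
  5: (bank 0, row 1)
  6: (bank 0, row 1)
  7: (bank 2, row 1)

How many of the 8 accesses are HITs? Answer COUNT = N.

COUNT = 4

0: bank 0 row 2 — prev None → EMPTY
1: bank 5 row 4 — prev None → EMPTY
2: bank 2 row 1 — prev None → EMPTY
3: bank 5 row 4 — prev 4 → HIT
4: bank 2 row 1 — prev 1 → HIT
5: bank 0 row 1 — prev 2 → CONFLICT
6: bank 0 row 1 — prev 1 → HIT
7: bank 2 row 1 — prev 1 → HIT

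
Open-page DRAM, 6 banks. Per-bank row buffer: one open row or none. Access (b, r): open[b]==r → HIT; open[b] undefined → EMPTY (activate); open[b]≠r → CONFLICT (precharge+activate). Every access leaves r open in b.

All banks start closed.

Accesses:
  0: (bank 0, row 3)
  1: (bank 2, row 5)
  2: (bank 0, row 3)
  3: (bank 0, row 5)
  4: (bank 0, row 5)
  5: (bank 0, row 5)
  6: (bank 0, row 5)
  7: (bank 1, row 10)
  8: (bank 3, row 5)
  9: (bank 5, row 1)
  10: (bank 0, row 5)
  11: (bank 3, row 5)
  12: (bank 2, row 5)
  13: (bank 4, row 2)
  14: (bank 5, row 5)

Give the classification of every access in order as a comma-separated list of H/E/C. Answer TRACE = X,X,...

TRACE = E,E,H,C,H,H,H,E,E,E,H,H,H,E,C

#0 (0,3) E
#1 (2,5) E
#2 (0,3) H  (was 3)
#3 (0,5) C  (was 3)
#4 (0,5) H  (was 5)
#5 (0,5) H  (was 5)
#6 (0,5) H  (was 5)
#7 (1,10) E
#8 (3,5) E
#9 (5,1) E
#10 (0,5) H  (was 5)
#11 (3,5) H  (was 5)
#12 (2,5) H  (was 5)
#13 (4,2) E
#14 (5,5) C  (was 1)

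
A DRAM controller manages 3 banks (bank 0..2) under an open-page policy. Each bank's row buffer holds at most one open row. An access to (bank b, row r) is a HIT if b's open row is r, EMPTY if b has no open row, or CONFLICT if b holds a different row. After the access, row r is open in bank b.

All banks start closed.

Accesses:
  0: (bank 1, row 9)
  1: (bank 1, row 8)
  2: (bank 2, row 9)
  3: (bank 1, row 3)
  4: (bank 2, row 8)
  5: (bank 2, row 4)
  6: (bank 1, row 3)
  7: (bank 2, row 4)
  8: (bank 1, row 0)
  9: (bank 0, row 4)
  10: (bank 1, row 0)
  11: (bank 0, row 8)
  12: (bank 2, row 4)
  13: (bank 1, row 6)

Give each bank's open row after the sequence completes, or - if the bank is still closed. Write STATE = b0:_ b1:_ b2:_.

STATE = b0:8 b1:6 b2:4

step 0: bank1 None->9 [EMPTY]
step 1: bank1 9->8 [CONFLICT]
step 2: bank2 None->9 [EMPTY]
step 3: bank1 8->3 [CONFLICT]
step 4: bank2 9->8 [CONFLICT]
step 5: bank2 8->4 [CONFLICT]
step 6: bank1 3->3 [HIT]
step 7: bank2 4->4 [HIT]
step 8: bank1 3->0 [CONFLICT]
step 9: bank0 None->4 [EMPTY]
step 10: bank1 0->0 [HIT]
step 11: bank0 4->8 [CONFLICT]
step 12: bank2 4->4 [HIT]
step 13: bank1 0->6 [CONFLICT]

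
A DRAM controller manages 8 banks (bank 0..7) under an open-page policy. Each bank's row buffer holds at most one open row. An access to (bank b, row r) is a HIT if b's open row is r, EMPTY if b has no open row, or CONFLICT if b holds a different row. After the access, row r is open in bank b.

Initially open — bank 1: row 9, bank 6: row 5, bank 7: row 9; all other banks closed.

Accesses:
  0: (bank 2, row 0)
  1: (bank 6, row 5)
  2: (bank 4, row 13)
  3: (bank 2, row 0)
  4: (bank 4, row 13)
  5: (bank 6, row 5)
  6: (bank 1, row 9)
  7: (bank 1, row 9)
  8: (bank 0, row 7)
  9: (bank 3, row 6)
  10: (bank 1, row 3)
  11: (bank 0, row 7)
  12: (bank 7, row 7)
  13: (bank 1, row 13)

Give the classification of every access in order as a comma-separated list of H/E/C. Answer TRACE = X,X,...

  [0] b2 r0: no row ⇒ E
  [1] b6 r5: had r5 ⇒ H
  [2] b4 r13: no row ⇒ E
  [3] b2 r0: had r0 ⇒ H
  [4] b4 r13: had r13 ⇒ H
  [5] b6 r5: had r5 ⇒ H
  [6] b1 r9: had r9 ⇒ H
  [7] b1 r9: had r9 ⇒ H
  [8] b0 r7: no row ⇒ E
  [9] b3 r6: no row ⇒ E
  [10] b1 r3: had r9 ⇒ C
  [11] b0 r7: had r7 ⇒ H
  [12] b7 r7: had r9 ⇒ C
  [13] b1 r13: had r3 ⇒ C

TRACE = E,H,E,H,H,H,H,H,E,E,C,H,C,C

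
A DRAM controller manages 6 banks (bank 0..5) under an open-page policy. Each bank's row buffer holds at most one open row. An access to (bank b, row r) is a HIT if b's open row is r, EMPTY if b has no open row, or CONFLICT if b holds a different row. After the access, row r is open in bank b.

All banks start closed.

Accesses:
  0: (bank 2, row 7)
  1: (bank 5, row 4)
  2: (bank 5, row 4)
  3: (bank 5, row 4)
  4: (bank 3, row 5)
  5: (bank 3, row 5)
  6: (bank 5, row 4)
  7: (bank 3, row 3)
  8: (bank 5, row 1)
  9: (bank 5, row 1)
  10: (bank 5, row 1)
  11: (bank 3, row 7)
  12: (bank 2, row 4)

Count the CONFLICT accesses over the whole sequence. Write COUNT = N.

COUNT = 4

step 0: bank2 None->7 [EMPTY]
step 1: bank5 None->4 [EMPTY]
step 2: bank5 4->4 [HIT]
step 3: bank5 4->4 [HIT]
step 4: bank3 None->5 [EMPTY]
step 5: bank3 5->5 [HIT]
step 6: bank5 4->4 [HIT]
step 7: bank3 5->3 [CONFLICT]
step 8: bank5 4->1 [CONFLICT]
step 9: bank5 1->1 [HIT]
step 10: bank5 1->1 [HIT]
step 11: bank3 3->7 [CONFLICT]
step 12: bank2 7->4 [CONFLICT]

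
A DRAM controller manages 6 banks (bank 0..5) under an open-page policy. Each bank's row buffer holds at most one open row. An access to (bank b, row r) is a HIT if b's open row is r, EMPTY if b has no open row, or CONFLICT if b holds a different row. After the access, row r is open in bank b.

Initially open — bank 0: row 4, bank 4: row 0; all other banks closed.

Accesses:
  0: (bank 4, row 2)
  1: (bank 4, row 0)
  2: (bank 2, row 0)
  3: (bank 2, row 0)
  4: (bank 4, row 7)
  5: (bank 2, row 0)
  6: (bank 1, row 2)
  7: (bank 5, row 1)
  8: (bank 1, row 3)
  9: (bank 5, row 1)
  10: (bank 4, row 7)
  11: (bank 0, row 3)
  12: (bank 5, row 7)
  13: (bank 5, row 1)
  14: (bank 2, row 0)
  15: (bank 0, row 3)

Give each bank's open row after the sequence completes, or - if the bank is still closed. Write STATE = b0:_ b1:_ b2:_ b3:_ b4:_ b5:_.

STATE = b0:3 b1:3 b2:0 b3:- b4:7 b5:1

0: bank 4 row 2 — prev 0 → CONFLICT
1: bank 4 row 0 — prev 2 → CONFLICT
2: bank 2 row 0 — prev None → EMPTY
3: bank 2 row 0 — prev 0 → HIT
4: bank 4 row 7 — prev 0 → CONFLICT
5: bank 2 row 0 — prev 0 → HIT
6: bank 1 row 2 — prev None → EMPTY
7: bank 5 row 1 — prev None → EMPTY
8: bank 1 row 3 — prev 2 → CONFLICT
9: bank 5 row 1 — prev 1 → HIT
10: bank 4 row 7 — prev 7 → HIT
11: bank 0 row 3 — prev 4 → CONFLICT
12: bank 5 row 7 — prev 1 → CONFLICT
13: bank 5 row 1 — prev 7 → CONFLICT
14: bank 2 row 0 — prev 0 → HIT
15: bank 0 row 3 — prev 3 → HIT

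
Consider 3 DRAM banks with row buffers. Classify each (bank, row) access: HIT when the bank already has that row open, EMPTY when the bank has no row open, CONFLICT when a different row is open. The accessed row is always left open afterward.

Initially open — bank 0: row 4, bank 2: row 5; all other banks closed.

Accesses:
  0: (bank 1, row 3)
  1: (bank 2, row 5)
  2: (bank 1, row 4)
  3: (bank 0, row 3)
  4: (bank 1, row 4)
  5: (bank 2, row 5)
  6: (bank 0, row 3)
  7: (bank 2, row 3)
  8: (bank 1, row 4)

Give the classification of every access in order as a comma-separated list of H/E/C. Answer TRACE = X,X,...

#0 (1,3) E
#1 (2,5) H  (was 5)
#2 (1,4) C  (was 3)
#3 (0,3) C  (was 4)
#4 (1,4) H  (was 4)
#5 (2,5) H  (was 5)
#6 (0,3) H  (was 3)
#7 (2,3) C  (was 5)
#8 (1,4) H  (was 4)

TRACE = E,H,C,C,H,H,H,C,H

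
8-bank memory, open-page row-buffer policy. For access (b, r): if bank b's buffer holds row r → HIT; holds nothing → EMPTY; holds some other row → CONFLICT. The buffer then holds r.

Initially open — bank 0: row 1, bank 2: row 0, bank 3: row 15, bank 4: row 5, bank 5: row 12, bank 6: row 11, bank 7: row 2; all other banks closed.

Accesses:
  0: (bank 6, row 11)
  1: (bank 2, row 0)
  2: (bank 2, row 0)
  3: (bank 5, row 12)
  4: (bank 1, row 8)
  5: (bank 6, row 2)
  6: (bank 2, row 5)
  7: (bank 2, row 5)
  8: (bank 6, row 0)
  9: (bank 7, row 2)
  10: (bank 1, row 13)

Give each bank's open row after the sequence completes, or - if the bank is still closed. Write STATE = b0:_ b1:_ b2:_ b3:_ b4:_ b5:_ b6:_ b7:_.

#0 (6,11) H  (was 11)
#1 (2,0) H  (was 0)
#2 (2,0) H  (was 0)
#3 (5,12) H  (was 12)
#4 (1,8) E
#5 (6,2) C  (was 11)
#6 (2,5) C  (was 0)
#7 (2,5) H  (was 5)
#8 (6,0) C  (was 2)
#9 (7,2) H  (was 2)
#10 (1,13) C  (was 8)

STATE = b0:1 b1:13 b2:5 b3:15 b4:5 b5:12 b6:0 b7:2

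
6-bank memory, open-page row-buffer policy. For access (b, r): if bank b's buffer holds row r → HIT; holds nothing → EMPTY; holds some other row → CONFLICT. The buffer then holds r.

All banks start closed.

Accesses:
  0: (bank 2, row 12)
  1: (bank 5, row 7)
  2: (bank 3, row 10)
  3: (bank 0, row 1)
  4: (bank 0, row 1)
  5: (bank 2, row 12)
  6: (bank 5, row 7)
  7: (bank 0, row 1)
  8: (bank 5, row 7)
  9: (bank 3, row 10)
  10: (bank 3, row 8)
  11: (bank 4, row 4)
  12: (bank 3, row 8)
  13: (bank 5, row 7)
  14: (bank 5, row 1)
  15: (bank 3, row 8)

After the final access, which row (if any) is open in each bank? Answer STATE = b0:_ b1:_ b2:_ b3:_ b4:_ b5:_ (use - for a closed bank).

0: bank 2 row 12 — prev None → EMPTY
1: bank 5 row 7 — prev None → EMPTY
2: bank 3 row 10 — prev None → EMPTY
3: bank 0 row 1 — prev None → EMPTY
4: bank 0 row 1 — prev 1 → HIT
5: bank 2 row 12 — prev 12 → HIT
6: bank 5 row 7 — prev 7 → HIT
7: bank 0 row 1 — prev 1 → HIT
8: bank 5 row 7 — prev 7 → HIT
9: bank 3 row 10 — prev 10 → HIT
10: bank 3 row 8 — prev 10 → CONFLICT
11: bank 4 row 4 — prev None → EMPTY
12: bank 3 row 8 — prev 8 → HIT
13: bank 5 row 7 — prev 7 → HIT
14: bank 5 row 1 — prev 7 → CONFLICT
15: bank 3 row 8 — prev 8 → HIT

STATE = b0:1 b1:- b2:12 b3:8 b4:4 b5:1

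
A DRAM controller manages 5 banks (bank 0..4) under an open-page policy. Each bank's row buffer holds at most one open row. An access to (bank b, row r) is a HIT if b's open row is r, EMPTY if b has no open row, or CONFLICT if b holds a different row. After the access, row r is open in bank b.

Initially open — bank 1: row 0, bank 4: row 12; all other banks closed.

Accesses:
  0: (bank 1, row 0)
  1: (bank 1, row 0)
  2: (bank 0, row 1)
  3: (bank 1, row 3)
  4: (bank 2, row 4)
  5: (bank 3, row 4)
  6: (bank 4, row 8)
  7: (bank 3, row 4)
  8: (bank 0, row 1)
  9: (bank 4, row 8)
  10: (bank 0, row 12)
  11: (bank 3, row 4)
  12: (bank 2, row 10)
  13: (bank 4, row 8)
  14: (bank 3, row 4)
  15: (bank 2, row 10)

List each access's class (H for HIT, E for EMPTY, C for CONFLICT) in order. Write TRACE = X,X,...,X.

TRACE = H,H,E,C,E,E,C,H,H,H,C,H,C,H,H,H

step 0: bank1 0->0 [HIT]
step 1: bank1 0->0 [HIT]
step 2: bank0 None->1 [EMPTY]
step 3: bank1 0->3 [CONFLICT]
step 4: bank2 None->4 [EMPTY]
step 5: bank3 None->4 [EMPTY]
step 6: bank4 12->8 [CONFLICT]
step 7: bank3 4->4 [HIT]
step 8: bank0 1->1 [HIT]
step 9: bank4 8->8 [HIT]
step 10: bank0 1->12 [CONFLICT]
step 11: bank3 4->4 [HIT]
step 12: bank2 4->10 [CONFLICT]
step 13: bank4 8->8 [HIT]
step 14: bank3 4->4 [HIT]
step 15: bank2 10->10 [HIT]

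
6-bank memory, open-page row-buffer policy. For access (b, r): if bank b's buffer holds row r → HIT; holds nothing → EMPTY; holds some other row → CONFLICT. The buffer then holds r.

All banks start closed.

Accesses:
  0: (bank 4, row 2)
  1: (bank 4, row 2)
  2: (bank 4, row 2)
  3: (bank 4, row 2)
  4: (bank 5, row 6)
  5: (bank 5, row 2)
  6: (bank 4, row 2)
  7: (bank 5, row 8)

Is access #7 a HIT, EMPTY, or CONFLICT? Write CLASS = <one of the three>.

#0 (4,2) E
#1 (4,2) H  (was 2)
#2 (4,2) H  (was 2)
#3 (4,2) H  (was 2)
#4 (5,6) E
#5 (5,2) C  (was 6)
#6 (4,2) H  (was 2)
#7 (5,8) C  (was 2)

CLASS = CONFLICT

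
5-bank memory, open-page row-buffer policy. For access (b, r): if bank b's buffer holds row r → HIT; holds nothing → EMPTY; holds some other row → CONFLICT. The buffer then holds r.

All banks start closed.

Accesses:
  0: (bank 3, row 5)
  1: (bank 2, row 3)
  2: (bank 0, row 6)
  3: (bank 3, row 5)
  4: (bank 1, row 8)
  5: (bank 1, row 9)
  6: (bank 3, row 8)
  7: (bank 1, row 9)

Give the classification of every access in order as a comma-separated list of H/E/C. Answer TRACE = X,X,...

step 0: bank3 None->5 [EMPTY]
step 1: bank2 None->3 [EMPTY]
step 2: bank0 None->6 [EMPTY]
step 3: bank3 5->5 [HIT]
step 4: bank1 None->8 [EMPTY]
step 5: bank1 8->9 [CONFLICT]
step 6: bank3 5->8 [CONFLICT]
step 7: bank1 9->9 [HIT]

TRACE = E,E,E,H,E,C,C,H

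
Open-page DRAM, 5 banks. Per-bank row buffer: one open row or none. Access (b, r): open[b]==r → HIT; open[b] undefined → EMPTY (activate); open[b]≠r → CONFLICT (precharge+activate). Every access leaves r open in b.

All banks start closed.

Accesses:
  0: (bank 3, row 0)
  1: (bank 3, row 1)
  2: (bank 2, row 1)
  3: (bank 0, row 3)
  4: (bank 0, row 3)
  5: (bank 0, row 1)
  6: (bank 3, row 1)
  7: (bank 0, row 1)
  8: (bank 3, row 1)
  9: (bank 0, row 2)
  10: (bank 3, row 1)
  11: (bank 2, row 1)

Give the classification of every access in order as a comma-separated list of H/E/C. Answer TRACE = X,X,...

#0 (3,0) E
#1 (3,1) C  (was 0)
#2 (2,1) E
#3 (0,3) E
#4 (0,3) H  (was 3)
#5 (0,1) C  (was 3)
#6 (3,1) H  (was 1)
#7 (0,1) H  (was 1)
#8 (3,1) H  (was 1)
#9 (0,2) C  (was 1)
#10 (3,1) H  (was 1)
#11 (2,1) H  (was 1)

TRACE = E,C,E,E,H,C,H,H,H,C,H,H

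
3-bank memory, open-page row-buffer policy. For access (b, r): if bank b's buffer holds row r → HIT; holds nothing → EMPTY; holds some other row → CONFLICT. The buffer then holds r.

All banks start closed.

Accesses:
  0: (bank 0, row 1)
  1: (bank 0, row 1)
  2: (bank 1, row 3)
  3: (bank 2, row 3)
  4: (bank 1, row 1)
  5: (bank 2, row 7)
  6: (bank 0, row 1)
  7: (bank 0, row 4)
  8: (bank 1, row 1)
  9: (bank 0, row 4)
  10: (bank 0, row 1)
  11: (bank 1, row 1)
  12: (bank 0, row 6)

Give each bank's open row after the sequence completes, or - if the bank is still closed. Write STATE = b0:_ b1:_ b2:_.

STATE = b0:6 b1:1 b2:7

step 0: bank0 None->1 [EMPTY]
step 1: bank0 1->1 [HIT]
step 2: bank1 None->3 [EMPTY]
step 3: bank2 None->3 [EMPTY]
step 4: bank1 3->1 [CONFLICT]
step 5: bank2 3->7 [CONFLICT]
step 6: bank0 1->1 [HIT]
step 7: bank0 1->4 [CONFLICT]
step 8: bank1 1->1 [HIT]
step 9: bank0 4->4 [HIT]
step 10: bank0 4->1 [CONFLICT]
step 11: bank1 1->1 [HIT]
step 12: bank0 1->6 [CONFLICT]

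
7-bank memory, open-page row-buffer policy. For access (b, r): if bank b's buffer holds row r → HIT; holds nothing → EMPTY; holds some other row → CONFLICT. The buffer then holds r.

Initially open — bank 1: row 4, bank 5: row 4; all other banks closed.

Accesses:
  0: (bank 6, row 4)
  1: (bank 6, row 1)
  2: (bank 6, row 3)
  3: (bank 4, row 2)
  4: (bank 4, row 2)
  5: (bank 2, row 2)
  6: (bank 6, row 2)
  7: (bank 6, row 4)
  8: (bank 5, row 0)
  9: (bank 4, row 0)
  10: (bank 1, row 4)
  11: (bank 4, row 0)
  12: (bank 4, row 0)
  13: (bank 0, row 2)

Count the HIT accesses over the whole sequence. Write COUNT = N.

COUNT = 4

0: bank 6 row 4 — prev None → EMPTY
1: bank 6 row 1 — prev 4 → CONFLICT
2: bank 6 row 3 — prev 1 → CONFLICT
3: bank 4 row 2 — prev None → EMPTY
4: bank 4 row 2 — prev 2 → HIT
5: bank 2 row 2 — prev None → EMPTY
6: bank 6 row 2 — prev 3 → CONFLICT
7: bank 6 row 4 — prev 2 → CONFLICT
8: bank 5 row 0 — prev 4 → CONFLICT
9: bank 4 row 0 — prev 2 → CONFLICT
10: bank 1 row 4 — prev 4 → HIT
11: bank 4 row 0 — prev 0 → HIT
12: bank 4 row 0 — prev 0 → HIT
13: bank 0 row 2 — prev None → EMPTY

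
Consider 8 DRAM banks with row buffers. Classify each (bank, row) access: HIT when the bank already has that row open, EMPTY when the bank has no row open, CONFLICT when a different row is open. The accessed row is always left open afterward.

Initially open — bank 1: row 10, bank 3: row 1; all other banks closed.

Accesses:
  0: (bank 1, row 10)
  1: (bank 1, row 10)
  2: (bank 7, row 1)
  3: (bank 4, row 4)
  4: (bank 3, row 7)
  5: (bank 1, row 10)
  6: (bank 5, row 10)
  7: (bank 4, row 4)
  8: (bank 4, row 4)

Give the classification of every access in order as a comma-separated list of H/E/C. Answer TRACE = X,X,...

  [0] b1 r10: had r10 ⇒ H
  [1] b1 r10: had r10 ⇒ H
  [2] b7 r1: no row ⇒ E
  [3] b4 r4: no row ⇒ E
  [4] b3 r7: had r1 ⇒ C
  [5] b1 r10: had r10 ⇒ H
  [6] b5 r10: no row ⇒ E
  [7] b4 r4: had r4 ⇒ H
  [8] b4 r4: had r4 ⇒ H

TRACE = H,H,E,E,C,H,E,H,H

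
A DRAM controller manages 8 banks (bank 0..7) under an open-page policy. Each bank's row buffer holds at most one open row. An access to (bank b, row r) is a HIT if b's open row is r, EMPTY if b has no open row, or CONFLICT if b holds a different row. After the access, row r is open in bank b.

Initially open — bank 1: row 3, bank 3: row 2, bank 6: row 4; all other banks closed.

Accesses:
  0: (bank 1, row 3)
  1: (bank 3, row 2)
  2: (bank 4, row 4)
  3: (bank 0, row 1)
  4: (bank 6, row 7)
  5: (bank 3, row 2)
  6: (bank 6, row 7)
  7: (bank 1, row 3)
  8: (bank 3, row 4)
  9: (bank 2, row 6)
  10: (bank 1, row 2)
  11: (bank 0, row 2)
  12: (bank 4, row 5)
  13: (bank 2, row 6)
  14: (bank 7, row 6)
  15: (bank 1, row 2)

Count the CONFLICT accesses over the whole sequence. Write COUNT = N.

0: bank 1 row 3 — prev 3 → HIT
1: bank 3 row 2 — prev 2 → HIT
2: bank 4 row 4 — prev None → EMPTY
3: bank 0 row 1 — prev None → EMPTY
4: bank 6 row 7 — prev 4 → CONFLICT
5: bank 3 row 2 — prev 2 → HIT
6: bank 6 row 7 — prev 7 → HIT
7: bank 1 row 3 — prev 3 → HIT
8: bank 3 row 4 — prev 2 → CONFLICT
9: bank 2 row 6 — prev None → EMPTY
10: bank 1 row 2 — prev 3 → CONFLICT
11: bank 0 row 2 — prev 1 → CONFLICT
12: bank 4 row 5 — prev 4 → CONFLICT
13: bank 2 row 6 — prev 6 → HIT
14: bank 7 row 6 — prev None → EMPTY
15: bank 1 row 2 — prev 2 → HIT

COUNT = 5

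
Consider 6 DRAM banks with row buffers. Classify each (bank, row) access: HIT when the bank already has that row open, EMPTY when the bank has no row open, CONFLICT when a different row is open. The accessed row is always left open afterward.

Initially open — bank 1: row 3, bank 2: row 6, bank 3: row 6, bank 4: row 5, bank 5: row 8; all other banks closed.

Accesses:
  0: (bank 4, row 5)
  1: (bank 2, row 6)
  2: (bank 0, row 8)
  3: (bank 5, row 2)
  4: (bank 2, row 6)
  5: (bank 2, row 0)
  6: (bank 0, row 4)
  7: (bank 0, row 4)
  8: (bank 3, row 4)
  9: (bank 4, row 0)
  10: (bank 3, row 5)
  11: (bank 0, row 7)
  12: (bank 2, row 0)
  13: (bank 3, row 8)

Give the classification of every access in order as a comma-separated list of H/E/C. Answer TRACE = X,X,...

TRACE = H,H,E,C,H,C,C,H,C,C,C,C,H,C

  [0] b4 r5: had r5 ⇒ H
  [1] b2 r6: had r6 ⇒ H
  [2] b0 r8: no row ⇒ E
  [3] b5 r2: had r8 ⇒ C
  [4] b2 r6: had r6 ⇒ H
  [5] b2 r0: had r6 ⇒ C
  [6] b0 r4: had r8 ⇒ C
  [7] b0 r4: had r4 ⇒ H
  [8] b3 r4: had r6 ⇒ C
  [9] b4 r0: had r5 ⇒ C
  [10] b3 r5: had r4 ⇒ C
  [11] b0 r7: had r4 ⇒ C
  [12] b2 r0: had r0 ⇒ H
  [13] b3 r8: had r5 ⇒ C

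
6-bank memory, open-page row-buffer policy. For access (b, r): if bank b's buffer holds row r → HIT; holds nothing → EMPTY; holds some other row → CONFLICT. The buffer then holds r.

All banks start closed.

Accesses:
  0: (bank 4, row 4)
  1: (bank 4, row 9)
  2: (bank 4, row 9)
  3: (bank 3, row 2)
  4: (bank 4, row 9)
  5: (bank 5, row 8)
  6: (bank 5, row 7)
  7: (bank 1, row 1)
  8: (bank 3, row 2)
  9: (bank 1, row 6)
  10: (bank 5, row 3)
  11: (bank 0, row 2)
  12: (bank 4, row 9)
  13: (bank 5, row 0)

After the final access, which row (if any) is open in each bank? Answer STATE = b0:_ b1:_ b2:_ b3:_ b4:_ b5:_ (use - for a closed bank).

STATE = b0:2 b1:6 b2:- b3:2 b4:9 b5:0

#0 (4,4) E
#1 (4,9) C  (was 4)
#2 (4,9) H  (was 9)
#3 (3,2) E
#4 (4,9) H  (was 9)
#5 (5,8) E
#6 (5,7) C  (was 8)
#7 (1,1) E
#8 (3,2) H  (was 2)
#9 (1,6) C  (was 1)
#10 (5,3) C  (was 7)
#11 (0,2) E
#12 (4,9) H  (was 9)
#13 (5,0) C  (was 3)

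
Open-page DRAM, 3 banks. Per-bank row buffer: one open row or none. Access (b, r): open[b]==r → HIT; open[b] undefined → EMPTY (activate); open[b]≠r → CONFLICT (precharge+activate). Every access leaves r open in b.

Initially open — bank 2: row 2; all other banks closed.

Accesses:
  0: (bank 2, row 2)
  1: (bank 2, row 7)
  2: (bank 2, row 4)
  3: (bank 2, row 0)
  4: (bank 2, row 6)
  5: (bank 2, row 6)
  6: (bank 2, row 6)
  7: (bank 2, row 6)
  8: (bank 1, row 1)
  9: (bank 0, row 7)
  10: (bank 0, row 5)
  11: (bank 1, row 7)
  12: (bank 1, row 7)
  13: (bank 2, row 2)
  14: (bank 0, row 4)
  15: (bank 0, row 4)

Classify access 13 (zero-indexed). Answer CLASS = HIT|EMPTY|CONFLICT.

CLASS = CONFLICT

step 0: bank2 2->2 [HIT]
step 1: bank2 2->7 [CONFLICT]
step 2: bank2 7->4 [CONFLICT]
step 3: bank2 4->0 [CONFLICT]
step 4: bank2 0->6 [CONFLICT]
step 5: bank2 6->6 [HIT]
step 6: bank2 6->6 [HIT]
step 7: bank2 6->6 [HIT]
step 8: bank1 None->1 [EMPTY]
step 9: bank0 None->7 [EMPTY]
step 10: bank0 7->5 [CONFLICT]
step 11: bank1 1->7 [CONFLICT]
step 12: bank1 7->7 [HIT]
step 13: bank2 6->2 [CONFLICT]
step 14: bank0 5->4 [CONFLICT]
step 15: bank0 4->4 [HIT]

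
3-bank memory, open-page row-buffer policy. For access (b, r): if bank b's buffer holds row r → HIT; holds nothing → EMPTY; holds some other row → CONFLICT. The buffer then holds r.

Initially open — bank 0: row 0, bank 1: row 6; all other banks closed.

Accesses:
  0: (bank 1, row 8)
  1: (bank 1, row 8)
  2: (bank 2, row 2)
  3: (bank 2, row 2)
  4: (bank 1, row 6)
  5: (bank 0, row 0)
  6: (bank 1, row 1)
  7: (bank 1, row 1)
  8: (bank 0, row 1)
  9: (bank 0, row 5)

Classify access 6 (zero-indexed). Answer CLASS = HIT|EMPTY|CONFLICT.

CLASS = CONFLICT

  [0] b1 r8: had r6 ⇒ C
  [1] b1 r8: had r8 ⇒ H
  [2] b2 r2: no row ⇒ E
  [3] b2 r2: had r2 ⇒ H
  [4] b1 r6: had r8 ⇒ C
  [5] b0 r0: had r0 ⇒ H
  [6] b1 r1: had r6 ⇒ C
  [7] b1 r1: had r1 ⇒ H
  [8] b0 r1: had r0 ⇒ C
  [9] b0 r5: had r1 ⇒ C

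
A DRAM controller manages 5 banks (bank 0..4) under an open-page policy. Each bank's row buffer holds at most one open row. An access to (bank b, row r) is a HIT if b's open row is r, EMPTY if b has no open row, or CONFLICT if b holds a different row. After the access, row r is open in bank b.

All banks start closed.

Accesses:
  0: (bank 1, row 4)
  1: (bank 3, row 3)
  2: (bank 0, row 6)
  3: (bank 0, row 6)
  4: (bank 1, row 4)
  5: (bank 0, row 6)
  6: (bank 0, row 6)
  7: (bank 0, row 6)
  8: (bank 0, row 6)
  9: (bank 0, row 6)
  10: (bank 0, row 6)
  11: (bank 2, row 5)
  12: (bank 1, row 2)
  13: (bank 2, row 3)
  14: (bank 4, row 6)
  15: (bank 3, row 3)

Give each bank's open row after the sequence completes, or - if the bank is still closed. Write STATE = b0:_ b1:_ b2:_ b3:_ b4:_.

0: bank 1 row 4 — prev None → EMPTY
1: bank 3 row 3 — prev None → EMPTY
2: bank 0 row 6 — prev None → EMPTY
3: bank 0 row 6 — prev 6 → HIT
4: bank 1 row 4 — prev 4 → HIT
5: bank 0 row 6 — prev 6 → HIT
6: bank 0 row 6 — prev 6 → HIT
7: bank 0 row 6 — prev 6 → HIT
8: bank 0 row 6 — prev 6 → HIT
9: bank 0 row 6 — prev 6 → HIT
10: bank 0 row 6 — prev 6 → HIT
11: bank 2 row 5 — prev None → EMPTY
12: bank 1 row 2 — prev 4 → CONFLICT
13: bank 2 row 3 — prev 5 → CONFLICT
14: bank 4 row 6 — prev None → EMPTY
15: bank 3 row 3 — prev 3 → HIT

STATE = b0:6 b1:2 b2:3 b3:3 b4:6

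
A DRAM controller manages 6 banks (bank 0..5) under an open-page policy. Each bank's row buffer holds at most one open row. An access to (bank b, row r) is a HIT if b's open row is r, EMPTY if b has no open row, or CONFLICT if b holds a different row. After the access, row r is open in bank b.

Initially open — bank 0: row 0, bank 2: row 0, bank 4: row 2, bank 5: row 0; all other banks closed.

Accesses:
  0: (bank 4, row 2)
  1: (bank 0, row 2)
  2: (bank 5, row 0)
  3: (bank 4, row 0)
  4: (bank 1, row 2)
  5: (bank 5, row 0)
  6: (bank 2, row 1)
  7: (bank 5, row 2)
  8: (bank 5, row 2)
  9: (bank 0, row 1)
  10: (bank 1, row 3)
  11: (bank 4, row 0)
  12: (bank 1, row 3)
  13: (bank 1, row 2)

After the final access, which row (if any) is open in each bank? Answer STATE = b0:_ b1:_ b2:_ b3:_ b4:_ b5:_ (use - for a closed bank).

STATE = b0:1 b1:2 b2:1 b3:- b4:0 b5:2

step 0: bank4 2->2 [HIT]
step 1: bank0 0->2 [CONFLICT]
step 2: bank5 0->0 [HIT]
step 3: bank4 2->0 [CONFLICT]
step 4: bank1 None->2 [EMPTY]
step 5: bank5 0->0 [HIT]
step 6: bank2 0->1 [CONFLICT]
step 7: bank5 0->2 [CONFLICT]
step 8: bank5 2->2 [HIT]
step 9: bank0 2->1 [CONFLICT]
step 10: bank1 2->3 [CONFLICT]
step 11: bank4 0->0 [HIT]
step 12: bank1 3->3 [HIT]
step 13: bank1 3->2 [CONFLICT]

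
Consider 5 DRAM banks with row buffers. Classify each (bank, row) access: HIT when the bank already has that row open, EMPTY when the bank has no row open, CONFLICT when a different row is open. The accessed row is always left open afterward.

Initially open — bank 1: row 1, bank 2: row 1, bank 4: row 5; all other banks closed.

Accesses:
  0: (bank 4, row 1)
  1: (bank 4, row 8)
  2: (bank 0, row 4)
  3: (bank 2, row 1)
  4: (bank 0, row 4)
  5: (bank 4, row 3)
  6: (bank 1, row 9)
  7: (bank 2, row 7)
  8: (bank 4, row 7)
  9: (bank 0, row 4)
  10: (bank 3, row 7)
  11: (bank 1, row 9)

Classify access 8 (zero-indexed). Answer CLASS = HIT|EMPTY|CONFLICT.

CLASS = CONFLICT

0: bank 4 row 1 — prev 5 → CONFLICT
1: bank 4 row 8 — prev 1 → CONFLICT
2: bank 0 row 4 — prev None → EMPTY
3: bank 2 row 1 — prev 1 → HIT
4: bank 0 row 4 — prev 4 → HIT
5: bank 4 row 3 — prev 8 → CONFLICT
6: bank 1 row 9 — prev 1 → CONFLICT
7: bank 2 row 7 — prev 1 → CONFLICT
8: bank 4 row 7 — prev 3 → CONFLICT
9: bank 0 row 4 — prev 4 → HIT
10: bank 3 row 7 — prev None → EMPTY
11: bank 1 row 9 — prev 9 → HIT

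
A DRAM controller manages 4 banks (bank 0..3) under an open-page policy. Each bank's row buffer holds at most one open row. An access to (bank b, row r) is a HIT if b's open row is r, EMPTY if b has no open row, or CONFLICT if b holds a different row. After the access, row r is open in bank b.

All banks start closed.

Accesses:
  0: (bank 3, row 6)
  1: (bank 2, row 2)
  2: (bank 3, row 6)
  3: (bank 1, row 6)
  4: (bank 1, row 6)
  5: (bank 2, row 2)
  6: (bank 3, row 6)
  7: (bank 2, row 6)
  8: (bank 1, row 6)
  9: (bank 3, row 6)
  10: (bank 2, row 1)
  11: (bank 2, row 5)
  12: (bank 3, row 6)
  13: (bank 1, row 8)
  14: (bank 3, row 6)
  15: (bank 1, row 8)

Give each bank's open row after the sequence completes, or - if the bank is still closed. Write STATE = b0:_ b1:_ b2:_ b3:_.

STATE = b0:- b1:8 b2:5 b3:6

step 0: bank3 None->6 [EMPTY]
step 1: bank2 None->2 [EMPTY]
step 2: bank3 6->6 [HIT]
step 3: bank1 None->6 [EMPTY]
step 4: bank1 6->6 [HIT]
step 5: bank2 2->2 [HIT]
step 6: bank3 6->6 [HIT]
step 7: bank2 2->6 [CONFLICT]
step 8: bank1 6->6 [HIT]
step 9: bank3 6->6 [HIT]
step 10: bank2 6->1 [CONFLICT]
step 11: bank2 1->5 [CONFLICT]
step 12: bank3 6->6 [HIT]
step 13: bank1 6->8 [CONFLICT]
step 14: bank3 6->6 [HIT]
step 15: bank1 8->8 [HIT]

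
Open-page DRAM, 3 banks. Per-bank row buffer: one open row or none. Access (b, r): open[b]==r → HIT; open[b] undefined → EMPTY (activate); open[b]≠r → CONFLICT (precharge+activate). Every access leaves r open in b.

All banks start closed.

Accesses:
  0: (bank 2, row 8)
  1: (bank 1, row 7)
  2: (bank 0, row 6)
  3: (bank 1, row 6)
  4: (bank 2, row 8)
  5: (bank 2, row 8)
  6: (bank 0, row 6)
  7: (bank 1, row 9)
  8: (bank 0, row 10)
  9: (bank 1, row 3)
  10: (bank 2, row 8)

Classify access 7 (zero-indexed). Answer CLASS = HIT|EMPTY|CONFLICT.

#0 (2,8) E
#1 (1,7) E
#2 (0,6) E
#3 (1,6) C  (was 7)
#4 (2,8) H  (was 8)
#5 (2,8) H  (was 8)
#6 (0,6) H  (was 6)
#7 (1,9) C  (was 6)
#8 (0,10) C  (was 6)
#9 (1,3) C  (was 9)
#10 (2,8) H  (was 8)

CLASS = CONFLICT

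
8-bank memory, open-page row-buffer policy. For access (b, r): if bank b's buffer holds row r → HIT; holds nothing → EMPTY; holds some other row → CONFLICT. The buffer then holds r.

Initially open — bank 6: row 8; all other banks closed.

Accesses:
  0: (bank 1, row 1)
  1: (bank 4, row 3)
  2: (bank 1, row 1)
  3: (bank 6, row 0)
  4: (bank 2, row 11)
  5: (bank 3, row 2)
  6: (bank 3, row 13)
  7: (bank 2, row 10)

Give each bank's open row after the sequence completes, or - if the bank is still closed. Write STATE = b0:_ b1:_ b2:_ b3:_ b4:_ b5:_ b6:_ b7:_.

  [0] b1 r1: no row ⇒ E
  [1] b4 r3: no row ⇒ E
  [2] b1 r1: had r1 ⇒ H
  [3] b6 r0: had r8 ⇒ C
  [4] b2 r11: no row ⇒ E
  [5] b3 r2: no row ⇒ E
  [6] b3 r13: had r2 ⇒ C
  [7] b2 r10: had r11 ⇒ C

STATE = b0:- b1:1 b2:10 b3:13 b4:3 b5:- b6:0 b7:-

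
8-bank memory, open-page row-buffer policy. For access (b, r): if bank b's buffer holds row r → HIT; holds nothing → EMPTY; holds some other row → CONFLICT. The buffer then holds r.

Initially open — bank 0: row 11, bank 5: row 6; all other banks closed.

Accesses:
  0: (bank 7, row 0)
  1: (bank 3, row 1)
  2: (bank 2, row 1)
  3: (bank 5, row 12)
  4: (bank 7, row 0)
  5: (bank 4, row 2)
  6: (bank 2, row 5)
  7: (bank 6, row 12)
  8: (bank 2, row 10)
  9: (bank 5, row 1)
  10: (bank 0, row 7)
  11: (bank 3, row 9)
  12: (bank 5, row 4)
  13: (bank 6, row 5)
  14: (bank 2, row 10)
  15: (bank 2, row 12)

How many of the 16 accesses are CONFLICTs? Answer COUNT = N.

step 0: bank7 None->0 [EMPTY]
step 1: bank3 None->1 [EMPTY]
step 2: bank2 None->1 [EMPTY]
step 3: bank5 6->12 [CONFLICT]
step 4: bank7 0->0 [HIT]
step 5: bank4 None->2 [EMPTY]
step 6: bank2 1->5 [CONFLICT]
step 7: bank6 None->12 [EMPTY]
step 8: bank2 5->10 [CONFLICT]
step 9: bank5 12->1 [CONFLICT]
step 10: bank0 11->7 [CONFLICT]
step 11: bank3 1->9 [CONFLICT]
step 12: bank5 1->4 [CONFLICT]
step 13: bank6 12->5 [CONFLICT]
step 14: bank2 10->10 [HIT]
step 15: bank2 10->12 [CONFLICT]

COUNT = 9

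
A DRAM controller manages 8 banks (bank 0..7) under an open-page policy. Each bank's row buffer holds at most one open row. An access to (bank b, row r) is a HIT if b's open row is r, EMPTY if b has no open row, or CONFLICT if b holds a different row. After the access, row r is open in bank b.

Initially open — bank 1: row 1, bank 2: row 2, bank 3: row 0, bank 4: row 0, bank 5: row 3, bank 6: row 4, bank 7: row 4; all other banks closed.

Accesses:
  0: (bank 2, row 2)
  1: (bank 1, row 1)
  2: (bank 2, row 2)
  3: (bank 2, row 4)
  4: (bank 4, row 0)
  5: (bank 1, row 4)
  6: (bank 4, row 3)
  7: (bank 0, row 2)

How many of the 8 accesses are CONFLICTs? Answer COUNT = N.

COUNT = 3

  [0] b2 r2: had r2 ⇒ H
  [1] b1 r1: had r1 ⇒ H
  [2] b2 r2: had r2 ⇒ H
  [3] b2 r4: had r2 ⇒ C
  [4] b4 r0: had r0 ⇒ H
  [5] b1 r4: had r1 ⇒ C
  [6] b4 r3: had r0 ⇒ C
  [7] b0 r2: no row ⇒ E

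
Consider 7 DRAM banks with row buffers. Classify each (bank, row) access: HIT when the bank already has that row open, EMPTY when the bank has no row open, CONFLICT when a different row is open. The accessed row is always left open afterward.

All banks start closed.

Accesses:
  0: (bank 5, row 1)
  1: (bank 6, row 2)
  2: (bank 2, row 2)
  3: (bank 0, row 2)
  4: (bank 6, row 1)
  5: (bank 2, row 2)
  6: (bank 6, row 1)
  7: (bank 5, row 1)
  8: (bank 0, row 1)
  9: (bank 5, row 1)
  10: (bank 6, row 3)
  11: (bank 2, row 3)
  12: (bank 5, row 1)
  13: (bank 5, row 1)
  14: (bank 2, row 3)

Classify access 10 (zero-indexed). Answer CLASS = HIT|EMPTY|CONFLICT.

#0 (5,1) E
#1 (6,2) E
#2 (2,2) E
#3 (0,2) E
#4 (6,1) C  (was 2)
#5 (2,2) H  (was 2)
#6 (6,1) H  (was 1)
#7 (5,1) H  (was 1)
#8 (0,1) C  (was 2)
#9 (5,1) H  (was 1)
#10 (6,3) C  (was 1)
#11 (2,3) C  (was 2)
#12 (5,1) H  (was 1)
#13 (5,1) H  (was 1)
#14 (2,3) H  (was 3)

CLASS = CONFLICT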